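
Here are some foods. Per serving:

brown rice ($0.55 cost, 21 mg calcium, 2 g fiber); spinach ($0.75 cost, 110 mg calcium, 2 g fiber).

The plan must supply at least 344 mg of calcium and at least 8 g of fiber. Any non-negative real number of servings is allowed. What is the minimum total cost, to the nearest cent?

Two binding constraints pin down two serving amounts, so the optimal mix uses at most two foods. The candidates are each food alone (scaled to the tighter of calcium/fiber) and each pair with both constraints tight.
brown rice only: max(344/21, 8/2) = 16.38 servings → $9.01.
spinach only: max(344/110, 8/2) = 4 servings → $3.00.
brown rice + spinach with both tight: 1.079 servings and 2.921 servings → $2.78.
Cheapest feasible corner: $2.78.

$2.78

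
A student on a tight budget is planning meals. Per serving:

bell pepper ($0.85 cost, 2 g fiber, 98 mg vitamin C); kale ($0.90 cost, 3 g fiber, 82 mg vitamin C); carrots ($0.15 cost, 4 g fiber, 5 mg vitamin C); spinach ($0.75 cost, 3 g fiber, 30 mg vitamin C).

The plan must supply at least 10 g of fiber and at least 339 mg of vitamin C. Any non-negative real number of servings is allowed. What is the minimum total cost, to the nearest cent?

bell pepper only: max(10/2, 339/98) = 5 servings → $4.25.
kale only: max(10/3, 339/82) = 4.134 servings → $3.72.
carrots only: max(10/4, 339/5) = 67.8 servings → $10.17.
spinach only: max(10/3, 339/30) = 11.3 servings → $8.47.
bell pepper + kale with both tight: 1.515 servings and 2.323 servings → $3.38.
bell pepper + carrots with both tight: 3.419 servings and 0.7906 servings → $3.02.
bell pepper + spinach with both tight: 3.064 servings and 1.291 servings → $3.57.
kale + carrots: intersection lies outside the first quadrant.
kale + spinach: the both-tight solution has a negative serving — not a feasible corner.
carrots + spinach with both targets exact would need a negative amount; discard.
Cheapest feasible corner: $3.02.

$3.02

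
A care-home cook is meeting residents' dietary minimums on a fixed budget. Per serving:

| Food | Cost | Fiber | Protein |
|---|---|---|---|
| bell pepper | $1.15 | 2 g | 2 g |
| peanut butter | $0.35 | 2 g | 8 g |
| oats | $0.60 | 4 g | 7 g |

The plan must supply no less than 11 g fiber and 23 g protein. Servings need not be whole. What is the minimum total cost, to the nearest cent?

$1.69

Minimising a linear cost over {fiber ≥ 11, protein ≥ 23, servings ≥ 0} — the optimum is at a vertex, using one or two foods.
bell pepper only: max(11/2, 23/2) = 11.5 servings → $13.22.
peanut butter only: max(11/2, 23/8) = 5.5 servings → $1.93.
oats only: max(11/4, 23/7) = 3.286 servings → $1.97.
bell pepper + peanut butter with both tight: 3.5 servings and 2 servings → $4.72.
bell pepper + oats with both targets exact would need a negative amount; discard.
peanut butter + oats with both tight: 0.8333 servings and 2.333 servings → $1.69.
So the least-cost plan costs $1.69.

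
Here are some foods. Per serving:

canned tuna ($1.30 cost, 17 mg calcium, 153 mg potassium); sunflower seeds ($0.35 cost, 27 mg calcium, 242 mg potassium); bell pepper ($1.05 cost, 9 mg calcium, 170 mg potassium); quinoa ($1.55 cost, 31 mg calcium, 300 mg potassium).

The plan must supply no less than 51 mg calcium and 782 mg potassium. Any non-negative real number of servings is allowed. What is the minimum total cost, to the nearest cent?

With two linear requirements the optimum uses one or two foods; enumerate the corners.
canned tuna only: max(51/17, 782/153) = 5.111 servings → $6.64.
sunflower seeds only: max(51/27, 782/242) = 3.231 servings → $1.13.
bell pepper only: max(51/9, 782/170) = 5.667 servings → $5.95.
quinoa only: max(51/31, 782/300) = 2.607 servings → $4.04.
canned tuna + sunflower seeds: intersection lies outside the first quadrant.
canned tuna + bell pepper with both tight: 1.079 servings and 3.629 servings → $5.21.
canned tuna + quinoa: the both-tight solution has a negative serving — not a feasible corner.
sunflower seeds + bell pepper with both tight: 0.6766 servings and 3.637 servings → $4.06.
sunflower seeds + quinoa with both targets exact would need a negative amount; discard.
bell pepper + quinoa with both tight: 3.479 servings and 0.635 servings → $4.64.
Cheapest feasible corner: $1.13.

$1.13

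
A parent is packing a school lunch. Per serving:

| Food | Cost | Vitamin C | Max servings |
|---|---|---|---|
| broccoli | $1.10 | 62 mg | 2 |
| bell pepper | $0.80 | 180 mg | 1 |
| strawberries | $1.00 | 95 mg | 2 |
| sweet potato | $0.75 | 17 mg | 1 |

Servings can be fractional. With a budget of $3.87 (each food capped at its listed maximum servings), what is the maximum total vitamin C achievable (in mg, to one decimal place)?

430.3 mg

Vitamin C per dollar: bell pepper 225, strawberries 95, broccoli 56.36, sweet potato 22.67.
Take 1 serving of bell pepper: spends $0.80, +180.0 mg vitamin C (running total 180.0 mg).
Take 2 servings of strawberries: spends $2.00, +190.0 mg vitamin C (running total 370.0 mg).
Take 0.9727 servings of broccoli: spends $1.07, +60.3 mg vitamin C (running total 430.3 mg).
Filling greedily by vitamin C-per-dollar is optimal for one linear limit, giving 430.3 mg.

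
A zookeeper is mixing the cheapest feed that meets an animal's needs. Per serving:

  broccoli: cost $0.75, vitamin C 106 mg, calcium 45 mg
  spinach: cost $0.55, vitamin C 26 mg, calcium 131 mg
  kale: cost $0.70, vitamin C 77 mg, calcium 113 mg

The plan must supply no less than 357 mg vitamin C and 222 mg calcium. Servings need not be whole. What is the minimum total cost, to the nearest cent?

$2.66

broccoli only: max(357/106, 222/45) = 4.933 servings → $3.70.
spinach only: max(357/26, 222/131) = 13.73 servings → $7.55.
kale only: max(357/77, 222/113) = 4.636 servings → $3.25.
broccoli + spinach with both tight: 3.224 servings and 0.5872 servings → $2.74.
broccoli + kale with both tight: 2.731 servings and 0.8771 servings → $2.66.
spinach + kale with both targets exact would need a negative amount; discard.
Cheapest feasible corner: $2.66.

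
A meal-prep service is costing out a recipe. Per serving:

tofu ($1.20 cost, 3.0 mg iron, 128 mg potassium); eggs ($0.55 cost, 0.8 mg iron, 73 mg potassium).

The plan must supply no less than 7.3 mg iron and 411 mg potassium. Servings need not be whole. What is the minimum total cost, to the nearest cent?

tofu only: max(7.3/3.0, 411/128) = 3.211 servings → $3.85.
eggs only: max(7.3/0.8, 411/73) = 9.125 servings → $5.02.
tofu + eggs with both tight: 1.75 servings and 2.561 servings → $3.51.
Cheapest feasible corner: $3.51.

$3.51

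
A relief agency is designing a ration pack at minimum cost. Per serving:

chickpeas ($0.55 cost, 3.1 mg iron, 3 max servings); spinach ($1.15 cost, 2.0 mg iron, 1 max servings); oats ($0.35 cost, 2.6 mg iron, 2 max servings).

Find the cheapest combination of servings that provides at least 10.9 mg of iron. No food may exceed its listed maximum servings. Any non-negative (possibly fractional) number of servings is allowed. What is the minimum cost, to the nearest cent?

Cost per mg of iron: oats $0.1346, chickpeas $0.1774, spinach $0.5750.
Take 2 servings of oats: +5.2 mg iron for $0.70 (total $0.70, still need 5.7 mg).
Take 1.839 servings of chickpeas: +5.7 mg iron for $1.01 (total $1.71, still need 0.0 mg).
Greedy by cheapest-per-mg is optimal for a single linear constraint, so the minimum cost is $1.71.

$1.71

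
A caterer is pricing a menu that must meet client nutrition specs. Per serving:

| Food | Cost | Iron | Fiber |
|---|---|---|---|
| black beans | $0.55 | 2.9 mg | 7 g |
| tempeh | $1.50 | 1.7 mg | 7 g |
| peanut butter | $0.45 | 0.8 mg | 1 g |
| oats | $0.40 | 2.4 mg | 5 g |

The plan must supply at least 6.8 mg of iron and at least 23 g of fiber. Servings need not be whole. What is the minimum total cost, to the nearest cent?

black beans only: max(6.8/2.9, 23/7) = 3.286 servings → $1.81.
tempeh only: max(6.8/1.7, 23/7) = 4 servings → $6.00.
peanut butter only: max(6.8/0.8, 23/1) = 23 servings → $10.35.
oats only: max(6.8/2.4, 23/5) = 4.6 servings → $1.84.
black beans + tempeh with both tight: 1.012 servings and 2.274 servings → $3.97.
black beans + peanut butter with both targets exact would need a negative amount; discard.
black beans + oats: intersection lies outside the first quadrant.
tempeh + peanut butter with both tight: 2.974 servings and 2.179 servings → $5.44.
tempeh + oats with both tight: 2.554 servings and 1.024 servings → $4.24.
peanut butter + oats: the both-tight solution has a negative serving — not a feasible corner.
Cheapest feasible corner: $1.81.

$1.81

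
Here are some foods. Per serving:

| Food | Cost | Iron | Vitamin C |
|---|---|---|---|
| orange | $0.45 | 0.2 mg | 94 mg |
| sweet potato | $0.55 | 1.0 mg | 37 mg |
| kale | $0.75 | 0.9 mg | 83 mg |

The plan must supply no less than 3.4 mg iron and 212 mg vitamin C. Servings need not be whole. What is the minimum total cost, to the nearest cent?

$2.21

Compare the cost at each extreme point of the feasible region.
orange only: max(3.4/0.2, 212/94) = 17 servings → $7.65.
sweet potato only: max(3.4/1.0, 212/37) = 5.73 servings → $3.15.
kale only: max(3.4/0.9, 212/83) = 3.778 servings → $2.83.
orange + sweet potato with both tight: 0.9954 servings and 3.201 servings → $2.21.
orange + kale: the both-tight solution has a negative serving — not a feasible corner.
sweet potato + kale with both tight: 1.839 servings and 1.734 servings → $2.31.
The minimum over all feasible corners is $2.21.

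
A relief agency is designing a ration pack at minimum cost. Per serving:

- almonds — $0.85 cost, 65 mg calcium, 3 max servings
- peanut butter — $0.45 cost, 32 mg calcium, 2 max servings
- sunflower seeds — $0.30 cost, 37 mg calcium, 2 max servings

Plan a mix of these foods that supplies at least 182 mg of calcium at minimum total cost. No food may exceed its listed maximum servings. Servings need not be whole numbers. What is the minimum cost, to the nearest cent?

$2.01

Cost per mg of calcium: sunflower seeds $0.0081, almonds $0.0131, peanut butter $0.0141.
Take 2 servings of sunflower seeds: +74.0 mg calcium for $0.60 (total $0.60, still need 108.0 mg).
Take 1.662 servings of almonds: +108.0 mg calcium for $1.41 (total $2.01, still need 0.0 mg).
Greedy by cheapest-per-mg is optimal for a single linear constraint, so the minimum cost is $2.01.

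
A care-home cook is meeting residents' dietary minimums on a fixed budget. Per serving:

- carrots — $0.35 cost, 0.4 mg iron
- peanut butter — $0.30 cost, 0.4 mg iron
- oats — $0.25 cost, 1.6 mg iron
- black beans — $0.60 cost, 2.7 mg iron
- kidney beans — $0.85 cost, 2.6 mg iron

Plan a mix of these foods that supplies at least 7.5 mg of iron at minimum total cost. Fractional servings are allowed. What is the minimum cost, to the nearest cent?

Cost per mg of iron: oats $0.1562, black beans $0.2222, kidney beans $0.3269, peanut butter $0.7500, carrots $0.8750.
With no serving limits, use only oats: 7.5 mg / 1.6 mg = 4.688 servings × $0.25 = $1.17.

$1.17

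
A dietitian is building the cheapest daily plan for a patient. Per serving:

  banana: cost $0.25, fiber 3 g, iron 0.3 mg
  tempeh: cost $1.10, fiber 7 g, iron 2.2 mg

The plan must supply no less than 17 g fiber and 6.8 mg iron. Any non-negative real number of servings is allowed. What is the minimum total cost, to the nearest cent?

A basic optimal solution has at most two foods positive. Try each food alone and each pair with both targets met exactly.
banana only: max(17/3, 6.8/0.3) = 22.67 servings → $5.67.
tempeh only: max(17/7, 6.8/2.2) = 3.091 servings → $3.40.
banana + tempeh with both targets exact would need a negative amount; discard.
So the least-cost plan costs $3.40.

$3.40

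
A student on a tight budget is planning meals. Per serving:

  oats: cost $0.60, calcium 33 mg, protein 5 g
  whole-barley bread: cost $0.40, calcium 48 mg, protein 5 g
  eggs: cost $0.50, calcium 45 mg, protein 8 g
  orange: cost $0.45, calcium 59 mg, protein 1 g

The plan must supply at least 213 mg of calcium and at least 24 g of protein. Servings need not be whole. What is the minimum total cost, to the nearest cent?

$1.84

With two linear requirements the optimum uses one or two foods; enumerate the corners.
oats only: max(213/33, 24/5) = 6.455 servings → $3.87.
whole-barley bread only: max(213/48, 24/5) = 4.8 servings → $1.92.
eggs only: max(213/45, 24/8) = 4.733 servings → $2.37.
orange only: max(213/59, 24/1) = 24 servings → $10.80.
oats + whole-barley bread with both tight: 1.16 servings and 3.64 servings → $2.15.
oats + eggs: the both-tight solution has a negative serving — not a feasible corner.
oats + orange with both tight: 4.592 servings and 1.042 servings → $3.22.
whole-barley bread + eggs with both tight: 3.925 servings and 0.5472 servings → $1.84.
whole-barley bread + orange: the both-tight solution has a negative serving — not a feasible corner.
eggs + orange with both tight: 2.817 servings and 1.461 servings → $2.07.
So the least-cost plan costs $1.84.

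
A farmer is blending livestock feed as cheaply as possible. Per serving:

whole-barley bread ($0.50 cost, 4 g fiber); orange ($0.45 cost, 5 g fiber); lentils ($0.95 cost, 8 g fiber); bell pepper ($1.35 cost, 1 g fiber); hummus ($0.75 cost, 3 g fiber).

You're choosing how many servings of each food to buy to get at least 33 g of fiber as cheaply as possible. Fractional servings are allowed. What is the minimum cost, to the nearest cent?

$2.97

Cost per g of fiber: orange $0.0900, lentils $0.1187, whole-barley bread $0.1250, hummus $0.2500, bell pepper $1.3500.
With no serving limits, use only orange: 33 g / 5 g = 6.6 servings × $0.45 = $2.97.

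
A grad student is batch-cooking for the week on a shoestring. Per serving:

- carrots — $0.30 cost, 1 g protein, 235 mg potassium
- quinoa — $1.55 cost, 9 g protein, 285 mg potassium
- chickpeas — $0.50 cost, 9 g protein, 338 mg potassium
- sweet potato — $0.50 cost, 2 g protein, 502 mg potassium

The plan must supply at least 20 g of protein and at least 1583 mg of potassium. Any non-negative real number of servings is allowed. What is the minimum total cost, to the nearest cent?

The cheapest plan sits at a corner of the feasible region — with two constraints it uses at most two foods.
carrots only: max(20/1, 1583/235) = 20 servings → $6.00.
quinoa only: max(20/9, 1583/285) = 5.554 servings → $8.61.
chickpeas only: max(20/9, 1583/338) = 4.683 servings → $2.34.
sweet potato only: max(20/2, 1583/502) = 10 servings → $5.00.
carrots + quinoa with both tight: 4.67 servings and 1.703 servings → $4.04.
carrots + chickpeas with both tight: 4.213 servings and 1.754 servings → $2.14.
carrots + sweet potato: the both-tight solution has a negative serving — not a feasible corner.
quinoa + chickpeas: the both-tight solution has a negative serving — not a feasible corner.
quinoa + sweet potato with both tight: 1.741 servings and 2.165 servings → $3.78.
chickpeas + sweet potato with both tight: 1.789 servings and 1.949 servings → $1.87.
So the least-cost plan costs $1.87.

$1.87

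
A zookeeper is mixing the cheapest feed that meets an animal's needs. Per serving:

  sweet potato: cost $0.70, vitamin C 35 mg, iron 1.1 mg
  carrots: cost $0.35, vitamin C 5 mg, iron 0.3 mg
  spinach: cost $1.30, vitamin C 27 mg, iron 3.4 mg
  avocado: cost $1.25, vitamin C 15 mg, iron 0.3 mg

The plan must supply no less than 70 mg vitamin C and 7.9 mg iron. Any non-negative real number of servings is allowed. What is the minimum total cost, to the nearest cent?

$3.10

At the optimum either one food covers both requirements or two foods hit both targets exactly; no other combination can be cheaper.
sweet potato only: max(70/35, 7.9/1.1) = 7.182 servings → $5.03.
carrots only: max(70/5, 7.9/0.3) = 26.33 servings → $9.22.
spinach only: max(70/27, 7.9/3.4) = 2.593 servings → $3.37.
avocado only: max(70/15, 7.9/0.3) = 26.33 servings → $32.92.
sweet potato + carrots with both targets exact would need a negative amount; discard.
sweet potato + spinach with both tight: 0.2766 servings and 2.234 servings → $3.10.
sweet potato + avocado with both targets exact would need a negative amount; discard.
carrots + spinach with both tight: 2.775 servings and 2.079 servings → $3.67.
carrots + avocado: intersection lies outside the first quadrant.
spinach + avocado with both tight: 2.273 servings and 0.5758 servings → $3.67.
Cheapest feasible corner: $3.10.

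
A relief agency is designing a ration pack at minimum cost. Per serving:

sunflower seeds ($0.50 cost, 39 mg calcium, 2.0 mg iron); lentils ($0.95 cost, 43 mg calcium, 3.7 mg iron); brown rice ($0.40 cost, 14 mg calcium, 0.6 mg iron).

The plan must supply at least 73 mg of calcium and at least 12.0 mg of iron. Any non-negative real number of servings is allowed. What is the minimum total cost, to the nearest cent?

$3.00

Compare the cost at each extreme point of the feasible region.
sunflower seeds only: max(73/39, 12.0/2.0) = 6 servings → $3.00.
lentils only: max(73/43, 12.0/3.7) = 3.243 servings → $3.08.
brown rice only: max(73/14, 12.0/0.6) = 20 servings → $8.00.
sunflower seeds + lentils with both targets exact would need a negative amount; discard.
sunflower seeds + brown rice with both targets exact would need a negative amount; discard.
lentils + brown rice: intersection lies outside the first quadrant.
The minimum over all feasible corners is $3.00.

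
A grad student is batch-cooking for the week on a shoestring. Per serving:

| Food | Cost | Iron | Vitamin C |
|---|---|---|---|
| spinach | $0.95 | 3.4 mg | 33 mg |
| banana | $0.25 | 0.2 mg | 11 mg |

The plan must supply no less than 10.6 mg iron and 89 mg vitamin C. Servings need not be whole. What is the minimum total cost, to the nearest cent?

spinach only: max(10.6/3.4, 89/33) = 3.118 servings → $2.96.
banana only: max(10.6/0.2, 89/11) = 53 servings → $13.25.
spinach + banana: the both-tight solution has a negative serving — not a feasible corner.
The minimum over all feasible corners is $2.96.

$2.96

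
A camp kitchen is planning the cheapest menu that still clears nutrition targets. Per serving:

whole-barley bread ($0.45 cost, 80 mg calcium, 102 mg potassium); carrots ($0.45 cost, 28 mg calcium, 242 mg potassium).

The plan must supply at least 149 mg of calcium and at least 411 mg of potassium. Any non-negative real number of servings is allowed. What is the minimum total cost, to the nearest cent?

$1.15

An LP optimum is at a vertex; with two nutrient constraints at most two foods are used. Check each candidate.
whole-barley bread only: max(149/80, 411/102) = 4.029 servings → $1.81.
carrots only: max(149/28, 411/242) = 5.321 servings → $2.39.
whole-barley bread + carrots with both tight: 1.488 servings and 1.071 servings → $1.15.
The minimum over all feasible corners is $1.15.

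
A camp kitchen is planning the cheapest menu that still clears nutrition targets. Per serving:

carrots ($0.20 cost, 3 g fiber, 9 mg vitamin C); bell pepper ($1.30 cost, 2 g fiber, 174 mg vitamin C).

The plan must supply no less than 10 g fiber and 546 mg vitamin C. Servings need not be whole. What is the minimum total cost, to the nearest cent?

$4.25

Check every corner: each single food scaled to meet both minima, and each pair solved so both constraints bind.
carrots only: max(10/3, 546/9) = 60.67 servings → $12.13.
bell pepper only: max(10/2, 546/174) = 5 servings → $6.50.
carrots + bell pepper with both tight: 1.286 servings and 3.071 servings → $4.25.
Cheapest feasible corner: $4.25.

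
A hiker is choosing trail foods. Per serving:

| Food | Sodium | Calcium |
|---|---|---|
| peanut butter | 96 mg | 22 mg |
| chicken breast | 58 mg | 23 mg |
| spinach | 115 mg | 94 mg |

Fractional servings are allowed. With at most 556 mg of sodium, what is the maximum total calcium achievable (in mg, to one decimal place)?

454.5 mg

Calcium per mg sodium: spinach 0.8174, chicken breast 0.3966, peanut butter 0.2292.
With no serving limits, spend the whole sodium allowance on spinach: 556 mg / 115 mg × 94 mg = 454.5 mg.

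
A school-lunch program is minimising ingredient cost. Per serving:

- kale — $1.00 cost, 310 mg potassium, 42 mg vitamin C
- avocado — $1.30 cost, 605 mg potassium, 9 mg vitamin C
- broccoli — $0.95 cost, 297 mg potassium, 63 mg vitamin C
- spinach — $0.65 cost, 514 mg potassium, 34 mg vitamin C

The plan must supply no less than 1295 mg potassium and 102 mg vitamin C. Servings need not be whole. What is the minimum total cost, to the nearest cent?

kale only: max(1295/310, 102/42) = 4.177 servings → $4.18.
avocado only: max(1295/605, 102/9) = 11.33 servings → $14.73.
broccoli only: max(1295/297, 102/63) = 4.36 servings → $4.14.
spinach only: max(1295/514, 102/34) = 3 servings → $1.95.
kale + avocado with both tight: 2.213 servings and 1.007 servings → $3.52.
kale + broccoli: intersection lies outside the first quadrant.
kale + spinach with both tight: 0.7601 servings and 2.061 servings → $2.10.
avocado + broccoli with both tight: 1.447 servings and 1.412 servings → $3.22.
avocado + spinach with both targets exact would need a negative amount; discard.
broccoli + spinach with both tight: 0.3769 servings and 2.302 servings → $1.85.
Cheapest feasible corner: $1.85.

$1.85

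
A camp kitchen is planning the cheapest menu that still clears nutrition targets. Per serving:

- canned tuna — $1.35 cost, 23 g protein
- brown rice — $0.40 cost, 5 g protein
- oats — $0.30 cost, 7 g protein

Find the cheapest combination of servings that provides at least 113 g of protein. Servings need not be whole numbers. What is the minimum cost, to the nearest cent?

$4.84

Cost per g of protein: oats $0.0429, canned tuna $0.0587, brown rice $0.0800.
With no serving limits, use only oats: 113 g / 7 g = 16.14 servings × $0.30 = $4.84.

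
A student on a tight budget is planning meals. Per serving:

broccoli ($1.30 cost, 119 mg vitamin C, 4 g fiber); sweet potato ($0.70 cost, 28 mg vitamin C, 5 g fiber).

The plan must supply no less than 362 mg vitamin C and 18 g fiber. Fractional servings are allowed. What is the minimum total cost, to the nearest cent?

Minimising a linear cost over {vitamin C ≥ 362, fiber ≥ 18, servings ≥ 0} — the optimum is at a vertex, using one or two foods.
broccoli only: max(362/119, 18/4) = 4.5 servings → $5.85.
sweet potato only: max(362/28, 18/5) = 12.93 servings → $9.05.
broccoli + sweet potato with both tight: 2.704 servings and 1.437 servings → $4.52.
So the least-cost plan costs $4.52.

$4.52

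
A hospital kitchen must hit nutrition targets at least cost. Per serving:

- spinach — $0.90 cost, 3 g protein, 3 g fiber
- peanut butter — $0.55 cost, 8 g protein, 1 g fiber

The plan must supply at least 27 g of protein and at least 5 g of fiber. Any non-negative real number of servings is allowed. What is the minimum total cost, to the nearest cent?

$2.29

An LP optimum is at a vertex; with two nutrient constraints at most two foods are used. Check each candidate.
spinach only: max(27/3, 5/3) = 9 servings → $8.10.
peanut butter only: max(27/8, 5/1) = 5 servings → $2.75.
spinach + peanut butter with both tight: 0.619 servings and 3.143 servings → $2.29.
Cheapest feasible corner: $2.29.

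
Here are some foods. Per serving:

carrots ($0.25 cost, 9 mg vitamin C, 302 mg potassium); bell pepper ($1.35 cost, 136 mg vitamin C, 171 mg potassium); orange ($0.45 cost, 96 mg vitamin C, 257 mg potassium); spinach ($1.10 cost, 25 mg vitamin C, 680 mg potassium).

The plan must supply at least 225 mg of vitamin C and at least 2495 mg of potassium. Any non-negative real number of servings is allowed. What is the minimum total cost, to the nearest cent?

With two linear requirements the optimum uses one or two foods; enumerate the corners.
carrots only: max(225/9, 2495/302) = 25 servings → $6.25.
bell pepper only: max(225/136, 2495/171) = 14.59 servings → $19.70.
orange only: max(225/96, 2495/257) = 9.708 servings → $4.37.
spinach only: max(225/25, 2495/680) = 9 servings → $9.90.
carrots + bell pepper with both tight: 7.61 servings and 1.151 servings → $3.46.
carrots + orange with both tight: 6.81 servings and 1.705 servings → $2.47.
carrots + spinach with both targets exact would need a negative amount; discard.
bell pepper + orange: the both-tight solution has a negative serving — not a feasible corner.
bell pepper + spinach with both tight: 1.027 servings and 3.411 servings → $5.14.
orange + spinach with both tight: 1.54 servings and 3.087 servings → $4.09.
So the least-cost plan costs $2.47.

$2.47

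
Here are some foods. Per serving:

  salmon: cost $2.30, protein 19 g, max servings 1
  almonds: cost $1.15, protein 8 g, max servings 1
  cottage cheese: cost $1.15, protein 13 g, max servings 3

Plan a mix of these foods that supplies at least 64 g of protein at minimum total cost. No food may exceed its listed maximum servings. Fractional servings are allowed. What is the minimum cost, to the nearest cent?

Cost per g of protein: cottage cheese $0.0885, salmon $0.1211, almonds $0.1437.
Take 3 servings of cottage cheese: +39.0 g protein for $3.45 (total $3.45, still need 25.0 g).
Take 1 serving of salmon: +19.0 g protein for $2.30 (total $5.75, still need 6.0 g).
Take 0.75 servings of almonds: +6.0 g protein for $0.86 (total $6.61, still need 0.0 g).
Greedy by cheapest-per-g is optimal for a single linear constraint, so the minimum cost is $6.61.

$6.61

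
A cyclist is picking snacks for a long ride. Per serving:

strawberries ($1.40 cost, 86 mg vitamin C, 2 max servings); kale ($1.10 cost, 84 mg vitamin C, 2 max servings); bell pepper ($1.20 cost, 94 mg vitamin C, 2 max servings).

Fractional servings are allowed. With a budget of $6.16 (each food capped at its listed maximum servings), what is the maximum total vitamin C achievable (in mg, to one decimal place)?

451.8 mg

Vitamin C per dollar: bell pepper 78.33, kale 76.36, strawberries 61.43.
Take 2 servings of bell pepper: spends $2.40, +188.0 mg vitamin C (running total 188.0 mg).
Take 2 servings of kale: spends $2.20, +168.0 mg vitamin C (running total 356.0 mg).
Take 1.114 servings of strawberries: spends $1.56, +95.8 mg vitamin C (running total 451.8 mg).
Filling greedily by vitamin C-per-dollar is optimal for one linear limit, giving 451.8 mg.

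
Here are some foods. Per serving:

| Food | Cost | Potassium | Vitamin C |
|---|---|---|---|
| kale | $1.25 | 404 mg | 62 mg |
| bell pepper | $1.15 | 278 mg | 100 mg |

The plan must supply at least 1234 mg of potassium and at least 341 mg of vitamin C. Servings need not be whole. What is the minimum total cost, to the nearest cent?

$4.58

For a min-cost LP with two ≥-constraints, a basic feasible solution has at most two positive variables.
kale only: max(1234/404, 341/62) = 5.5 servings → $6.88.
bell pepper only: max(1234/278, 341/100) = 4.439 servings → $5.10.
kale + bell pepper with both tight: 1.235 servings and 2.644 servings → $4.58.
So the least-cost plan costs $4.58.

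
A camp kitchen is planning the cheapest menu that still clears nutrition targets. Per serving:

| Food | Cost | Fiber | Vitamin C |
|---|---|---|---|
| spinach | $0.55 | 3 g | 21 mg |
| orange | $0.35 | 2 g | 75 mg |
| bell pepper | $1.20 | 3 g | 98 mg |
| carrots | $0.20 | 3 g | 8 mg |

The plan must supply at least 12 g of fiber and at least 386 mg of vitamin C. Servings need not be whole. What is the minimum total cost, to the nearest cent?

The cheapest plan sits at a corner of the feasible region — with two constraints it uses at most two foods.
spinach only: max(12/3, 386/21) = 18.38 servings → $10.11.
orange only: max(12/2, 386/75) = 6 servings → $2.10.
bell pepper only: max(12/3, 386/98) = 4 servings → $4.80.
carrots only: max(12/3, 386/8) = 48.25 servings → $9.65.
spinach + orange with both tight: 0.6995 servings and 4.951 servings → $2.12.
spinach + bell pepper with both tight: 0.07792 servings and 3.922 servings → $4.75.
spinach + carrots: the both-tight solution has a negative serving — not a feasible corner.
orange + bell pepper with both targets exact would need a negative amount; discard.
orange + carrots with both tight: 5.081 servings and 0.6124 servings → $1.90.
bell pepper + carrots with both tight: 3.933 servings and 0.06667 servings → $4.73.
Cheapest feasible corner: $1.90.

$1.90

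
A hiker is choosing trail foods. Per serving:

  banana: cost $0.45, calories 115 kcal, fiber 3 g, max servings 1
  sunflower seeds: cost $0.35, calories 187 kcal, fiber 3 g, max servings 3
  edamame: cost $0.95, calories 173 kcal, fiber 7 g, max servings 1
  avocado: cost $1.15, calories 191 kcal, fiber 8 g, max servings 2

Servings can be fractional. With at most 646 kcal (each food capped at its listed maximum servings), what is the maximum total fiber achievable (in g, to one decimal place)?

25.4 g

Fiber per kcal: avocado 0.04188, edamame 0.04046, banana 0.02609, sunflower seeds 0.01604.
Take 2 servings of avocado: uses 382 kcal, +16.0 g fiber (running total 16.0 g).
Take 1 serving of edamame: uses 173 kcal, +7.0 g fiber (running total 23.0 g).
Take 0.7913 servings of banana: uses 91 kcal, +2.4 g fiber (running total 25.4 g).
Filling greedily by fiber-per-kcal is optimal for one linear limit, giving 25.4 g.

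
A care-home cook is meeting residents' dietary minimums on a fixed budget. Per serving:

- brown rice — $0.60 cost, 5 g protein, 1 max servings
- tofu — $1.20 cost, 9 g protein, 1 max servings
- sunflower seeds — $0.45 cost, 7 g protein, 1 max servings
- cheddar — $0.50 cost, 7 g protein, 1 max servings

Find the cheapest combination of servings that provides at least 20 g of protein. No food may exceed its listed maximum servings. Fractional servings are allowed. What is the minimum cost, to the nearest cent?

Cost per g of protein: sunflower seeds $0.0643, cheddar $0.0714, brown rice $0.1200, tofu $0.1333.
Take 1 serving of sunflower seeds: +7.0 g protein for $0.45 (total $0.45, still need 13.0 g).
Take 1 serving of cheddar: +7.0 g protein for $0.50 (total $0.95, still need 6.0 g).
Take 1 serving of brown rice: +5.0 g protein for $0.60 (total $1.55, still need 1.0 g).
Take 0.1111 servings of tofu: +1.0 g protein for $0.13 (total $1.68, still need 0.0 g).
Greedy by cheapest-per-g is optimal for a single linear constraint, so the minimum cost is $1.68.

$1.68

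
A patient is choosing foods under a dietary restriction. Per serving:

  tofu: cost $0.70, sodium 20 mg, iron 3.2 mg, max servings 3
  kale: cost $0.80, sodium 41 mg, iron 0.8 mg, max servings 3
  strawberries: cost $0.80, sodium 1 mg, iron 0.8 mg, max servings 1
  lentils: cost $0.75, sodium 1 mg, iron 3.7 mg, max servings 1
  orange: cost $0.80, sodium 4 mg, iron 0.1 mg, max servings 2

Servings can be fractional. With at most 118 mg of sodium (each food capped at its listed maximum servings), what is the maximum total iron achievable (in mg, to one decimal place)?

15.2 mg

Iron per mg sodium: lentils 3.7, strawberries 0.8, tofu 0.16, orange 0.025, kale 0.01951.
Take 1 serving of lentils: uses 1 mg sodium, +3.7 mg iron (running total 3.7 mg).
Take 1 serving of strawberries: uses 1 mg sodium, +0.8 mg iron (running total 4.5 mg).
Take 3 servings of tofu: uses 60 mg sodium, +9.6 mg iron (running total 14.1 mg).
Take 2 servings of orange: uses 8 mg sodium, +0.2 mg iron (running total 14.3 mg).
Take 1.171 servings of kale: uses 48 mg sodium, +0.9 mg iron (running total 15.2 mg).
Greedy by best ratio exhausts the sodium allowance optimally: 15.2 mg.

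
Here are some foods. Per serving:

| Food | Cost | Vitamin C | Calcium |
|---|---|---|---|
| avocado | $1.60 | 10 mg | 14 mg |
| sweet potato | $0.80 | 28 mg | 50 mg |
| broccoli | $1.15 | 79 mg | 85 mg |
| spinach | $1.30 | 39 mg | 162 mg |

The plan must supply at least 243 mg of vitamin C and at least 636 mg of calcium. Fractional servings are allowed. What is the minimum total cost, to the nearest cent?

$5.82

With two linear requirements the optimum uses one or two foods; enumerate the corners.
avocado only: max(243/10, 636/14) = 45.43 servings → $72.69.
sweet potato only: max(243/28, 636/50) = 12.72 servings → $10.18.
broccoli only: max(243/79, 636/85) = 7.482 servings → $8.60.
spinach only: max(243/39, 636/162) = 6.231 servings → $8.10.
avocado + sweet potato: the both-tight solution has a negative serving — not a feasible corner.
avocado + broccoli: the both-tight solution has a negative serving — not a feasible corner.
avocado + spinach with both tight: 13.56 servings and 2.754 servings → $25.27.
sweet potato + broccoli with both targets exact would need a negative amount; discard.
sweet potato + spinach with both tight: 5.631 servings and 2.188 servings → $7.35.
broccoli + spinach with both tight: 1.536 servings and 3.12 servings → $5.82.
The minimum over all feasible corners is $5.82.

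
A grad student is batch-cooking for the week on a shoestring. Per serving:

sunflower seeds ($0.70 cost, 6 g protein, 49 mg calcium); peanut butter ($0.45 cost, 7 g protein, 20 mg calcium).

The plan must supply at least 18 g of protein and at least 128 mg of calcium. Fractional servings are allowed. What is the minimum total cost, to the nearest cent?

For a min-cost LP with two ≥-constraints, a basic feasible solution has at most two positive variables.
sunflower seeds only: max(18/6, 128/49) = 3 servings → $2.10.
peanut butter only: max(18/7, 128/20) = 6.4 servings → $2.88.
sunflower seeds + peanut butter with both tight: 2.404 servings and 0.5112 servings → $1.91.
So the least-cost plan costs $1.91.

$1.91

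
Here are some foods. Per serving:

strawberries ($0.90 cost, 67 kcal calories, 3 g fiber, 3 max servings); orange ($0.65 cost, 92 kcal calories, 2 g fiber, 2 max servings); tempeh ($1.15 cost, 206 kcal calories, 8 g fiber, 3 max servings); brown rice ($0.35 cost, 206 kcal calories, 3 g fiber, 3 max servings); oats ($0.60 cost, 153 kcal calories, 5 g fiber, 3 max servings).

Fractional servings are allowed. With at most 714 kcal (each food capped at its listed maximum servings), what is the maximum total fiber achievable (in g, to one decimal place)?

28.9 g

Fiber per kcal: strawberries 0.04478, tempeh 0.03883, oats 0.03268, orange 0.02174, brown rice 0.01456.
Take 3 servings of strawberries: uses 201 kcal, +9.0 g fiber (running total 9.0 g).
Take 2.49 servings of tempeh: uses 513 kcal, +19.9 g fiber (running total 28.9 g).
Filling greedily by fiber-per-kcal is optimal for one linear limit, giving 28.9 g.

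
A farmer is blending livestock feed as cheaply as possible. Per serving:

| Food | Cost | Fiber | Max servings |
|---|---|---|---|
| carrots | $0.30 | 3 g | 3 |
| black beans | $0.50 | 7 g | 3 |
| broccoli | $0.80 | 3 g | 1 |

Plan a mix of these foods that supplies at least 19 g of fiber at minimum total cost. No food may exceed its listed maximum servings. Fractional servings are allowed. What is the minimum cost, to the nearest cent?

$1.36

Cost per g of fiber: black beans $0.0714, carrots $0.1000, broccoli $0.2667.
Take 2.714 servings of black beans: +19.0 g fiber for $1.36 (total $1.36, still need 0.0 g).
Filling from the cheapest source first is optimal under one linear minimum: $1.36.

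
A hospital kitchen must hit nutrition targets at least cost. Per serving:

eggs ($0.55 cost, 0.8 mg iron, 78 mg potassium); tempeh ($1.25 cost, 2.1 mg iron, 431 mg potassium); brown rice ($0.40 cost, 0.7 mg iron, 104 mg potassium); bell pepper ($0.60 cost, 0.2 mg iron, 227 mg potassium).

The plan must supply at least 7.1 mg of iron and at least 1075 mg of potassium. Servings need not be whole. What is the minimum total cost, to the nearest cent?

Compare the cost at each extreme point of the feasible region.
eggs only: max(7.1/0.8, 1075/78) = 13.78 servings → $7.58.
tempeh only: max(7.1/2.1, 1075/431) = 3.381 servings → $4.23.
brown rice only: max(7.1/0.7, 1075/104) = 10.34 servings → $4.13.
bell pepper only: max(7.1/0.2, 1075/227) = 35.5 servings → $21.30.
eggs + tempeh with both tight: 4.434 servings and 1.692 servings → $4.55.
eggs + brown rice: the both-tight solution has a negative serving — not a feasible corner.
eggs + bell pepper with both tight: 8.414 servings and 1.845 servings → $5.73.
tempeh + brown rice with both tight: 0.1693 servings and 9.635 servings → $4.07.
tempeh + bell pepper: the both-tight solution has a negative serving — not a feasible corner.
brown rice + bell pepper with both tight: 10.11 servings and 0.1021 servings → $4.11.
The minimum over all feasible corners is $4.07.

$4.07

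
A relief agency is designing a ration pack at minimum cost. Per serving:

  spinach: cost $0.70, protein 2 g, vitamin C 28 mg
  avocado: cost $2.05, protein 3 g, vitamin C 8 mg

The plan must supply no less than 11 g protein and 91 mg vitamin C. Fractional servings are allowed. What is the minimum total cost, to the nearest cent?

Check every corner: each single food scaled to meet both minima, and each pair solved so both constraints bind.
spinach only: max(11/2, 91/28) = 5.5 servings → $3.85.
avocado only: max(11/3, 91/8) = 11.38 servings → $23.32.
spinach + avocado with both tight: 2.721 servings and 1.853 servings → $5.70.
The minimum over all feasible corners is $3.85.

$3.85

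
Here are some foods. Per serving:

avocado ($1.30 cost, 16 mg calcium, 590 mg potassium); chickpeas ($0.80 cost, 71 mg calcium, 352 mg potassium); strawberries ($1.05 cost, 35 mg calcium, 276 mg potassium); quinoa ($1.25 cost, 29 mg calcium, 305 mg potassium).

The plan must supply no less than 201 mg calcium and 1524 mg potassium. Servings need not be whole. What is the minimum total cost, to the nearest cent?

Two binding constraints pin down two serving amounts, so the optimal mix uses at most two foods. The candidates are each food alone (scaled to the tighter of calcium/potassium) and each pair with both constraints tight.
avocado only: max(201/16, 1524/590) = 12.56 servings → $16.33.
chickpeas only: max(201/71, 1524/352) = 4.33 servings → $3.46.
strawberries only: max(201/35, 1524/276) = 5.743 servings → $6.03.
quinoa only: max(201/29, 1524/305) = 6.931 servings → $8.66.
avocado + chickpeas with both tight: 1.033 servings and 2.598 servings → $3.42.
avocado + strawberries: intersection lies outside the first quadrant.
avocado + quinoa: intersection lies outside the first quadrant.
chickpeas + strawberries with both tight: 0.2936 servings and 5.147 servings → $5.64.
chickpeas + quinoa with both tight: 1.495 servings and 3.272 servings → $5.29.
strawberries + quinoa: the both-tight solution has a negative serving — not a feasible corner.
So the least-cost plan costs $3.42.

$3.42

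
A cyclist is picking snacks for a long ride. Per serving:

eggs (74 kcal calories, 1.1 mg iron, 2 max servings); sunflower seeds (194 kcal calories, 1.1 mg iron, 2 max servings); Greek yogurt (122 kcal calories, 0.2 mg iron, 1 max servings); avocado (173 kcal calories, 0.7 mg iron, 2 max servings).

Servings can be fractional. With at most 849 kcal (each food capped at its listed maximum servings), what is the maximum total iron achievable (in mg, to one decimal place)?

5.7 mg

Iron per kcal: eggs 0.01486, sunflower seeds 0.00567, avocado 0.004046, Greek yogurt 0.001639.
Take 2 servings of eggs: uses 148 kcal, +2.2 mg iron (running total 2.2 mg).
Take 2 servings of sunflower seeds: uses 388 kcal, +2.2 mg iron (running total 4.4 mg).
Take 1.809 servings of avocado: uses 313 kcal, +1.3 mg iron (running total 5.7 mg).
Greedy by best ratio exhausts the calories allowance optimally: 5.7 mg.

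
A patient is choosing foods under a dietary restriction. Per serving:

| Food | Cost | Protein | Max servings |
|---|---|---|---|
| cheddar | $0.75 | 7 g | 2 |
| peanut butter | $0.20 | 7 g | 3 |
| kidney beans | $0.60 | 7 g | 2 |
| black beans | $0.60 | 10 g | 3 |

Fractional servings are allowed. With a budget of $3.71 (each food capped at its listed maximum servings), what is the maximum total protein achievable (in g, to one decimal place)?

Protein per dollar: peanut butter 35, black beans 16.67, kidney beans 11.67, cheddar 9.333.
Take 3 servings of peanut butter: spends $0.60, +21.0 g protein (running total 21.0 g).
Take 3 servings of black beans: spends $1.80, +30.0 g protein (running total 51.0 g).
Take 2 servings of kidney beans: spends $1.20, +14.0 g protein (running total 65.0 g).
Take 0.1467 servings of cheddar: spends $0.11, +1.0 g protein (running total 66.0 g).
Greedy by best ratio exhausts the cost allowance optimally: 66.0 g.

66.0 g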